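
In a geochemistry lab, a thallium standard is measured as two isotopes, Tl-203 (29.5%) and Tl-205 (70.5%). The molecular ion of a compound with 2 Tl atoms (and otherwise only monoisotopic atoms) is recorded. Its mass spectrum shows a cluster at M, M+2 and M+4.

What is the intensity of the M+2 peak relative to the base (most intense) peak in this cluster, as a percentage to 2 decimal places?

Binomial terms of (0.295 + 0.705)^2: M 0.0870, M+2 0.4160, M+4 0.4970 → M+4 is the base peak.
P(M+4) = C(2,2) × 0.295^0 × 0.705^2 = 1 × 1.0000 × 0.497025 = 0.497025 (base)
P(M+2) = C(2,1) × 0.295^1 × 0.705^1 = 2 × 0.2950 × 0.7050 = 0.415950
Relative intensity = 0.415950 / 0.497025 × 100 = 83.69

83.69%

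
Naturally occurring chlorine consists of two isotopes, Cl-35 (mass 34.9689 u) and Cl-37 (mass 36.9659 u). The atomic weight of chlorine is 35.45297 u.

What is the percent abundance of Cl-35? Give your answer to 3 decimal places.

Writing the weighted mean with unknown fraction x of Cl-35:
34.9689·x + 36.9659·(1 − x) = 35.45297
(34.9689 − 36.9659)·x = 35.45297 − 36.9659
x = -1.51293 / -1.9970 = 0.75760 → 75.760% Cl-35, 24.240% Cl-37.

75.760%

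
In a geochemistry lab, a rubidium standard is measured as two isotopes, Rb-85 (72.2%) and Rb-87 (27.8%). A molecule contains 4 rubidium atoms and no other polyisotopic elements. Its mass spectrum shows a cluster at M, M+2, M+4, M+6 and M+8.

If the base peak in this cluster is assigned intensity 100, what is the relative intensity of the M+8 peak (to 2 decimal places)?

(0.722 + 0.278)^4 gives M 0.2717, M+2 0.4185, M+4 0.2417, M+6 0.0620, M+8 0.0060; the largest is M+2.
P(M+2) = C(4,1) × 0.722^3 × 0.278^1 = 4 × 0.37636705 × 0.2780 = 0.418520 (base)
P(M+8) = C(4,4) × 0.722^0 × 0.278^4 = 1 × 1.0000 × 0.00597282 = 0.005973
Relative intensity = 0.005973 / 0.418520 × 100 = 1.43

1.43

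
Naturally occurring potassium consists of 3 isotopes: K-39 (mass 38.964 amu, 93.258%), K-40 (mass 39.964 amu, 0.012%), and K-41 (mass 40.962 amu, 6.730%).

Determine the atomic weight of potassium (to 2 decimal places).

Ar = Σ fᵢ·mᵢ = 0.93258 × 38.964 + 0.00012 × 39.964 + 0.06730 × 40.962
= 36.3370 + 0.0048 + 2.7567 = 39.0985 amu

39.10 amu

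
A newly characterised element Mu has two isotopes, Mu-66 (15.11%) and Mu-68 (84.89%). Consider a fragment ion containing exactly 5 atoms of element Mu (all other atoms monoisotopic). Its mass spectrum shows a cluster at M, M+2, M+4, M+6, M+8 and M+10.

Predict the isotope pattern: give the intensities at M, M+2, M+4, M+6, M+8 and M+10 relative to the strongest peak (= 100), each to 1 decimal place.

Expanding (0.1511 + 0.8489)^5:
P(M) = 0.1511^5 = 0.000079
P(M+2) = 5 × 0.1511^4 × 0.8489^1 = 0.002213
P(M+4) = 10 × 0.1511^3 × 0.8489^2 = 0.024860
P(M+6) = 10 × 0.1511^2 × 0.8489^3 = 0.139669
P(M+8) = 5 × 0.1511^1 × 0.8489^4 = 0.392338
P(M+10) = 0.8489^5 = 0.440842
The M+10 peak is largest (0.440842); scaling to 100 gives 0.0 : 0.5 : 5.6 : 31.7 : 89.0 : 100.0.

0.0 : 0.5 : 5.6 : 31.7 : 89.0 : 100.0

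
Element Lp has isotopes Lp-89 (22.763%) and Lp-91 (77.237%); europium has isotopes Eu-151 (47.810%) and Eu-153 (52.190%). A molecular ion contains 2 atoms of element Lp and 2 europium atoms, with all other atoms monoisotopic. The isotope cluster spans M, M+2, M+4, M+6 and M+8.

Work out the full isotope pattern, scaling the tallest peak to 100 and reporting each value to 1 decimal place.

Element Lp pattern (n=2): 0.05181542 : 0.35162917 : 0.59655542
Europium pattern (n=2): 0.22857961 : 0.49904078 : 0.27237961
Convolve the two distributions (both contribute in 2-u steps):
  M: 0.05181542×0.22857961 = 0.011844
  M+2: 0.05181542×0.49904078 + 0.35162917×0.22857961 = 0.106233
  M+4: 0.05181542×0.27237961 + 0.35162917×0.49904078 + 0.59655542×0.22857961 = 0.325951
  M+6: 0.35162917×0.27237961 + 0.59655542×0.49904078 = 0.393482
  M+8: 0.59655542×0.27237961 = 0.162490
Scale to base peak (0.393482) = 100: 3.0 : 27.0 : 82.8 : 100.0 : 41.3

3.0 : 27.0 : 82.8 : 100.0 : 41.3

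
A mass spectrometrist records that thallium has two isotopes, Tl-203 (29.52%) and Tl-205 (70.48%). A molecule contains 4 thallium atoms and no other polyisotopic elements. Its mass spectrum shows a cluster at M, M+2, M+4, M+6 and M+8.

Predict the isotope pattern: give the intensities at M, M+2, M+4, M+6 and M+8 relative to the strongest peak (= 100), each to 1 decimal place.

1.8 : 17.5 : 62.8 : 100.0 : 59.7

The 4 Tl atoms are independent, so intensities follow the terms of (0.2952 + 0.7048)^4.
P(M) = 0.2952^4 = 0.007594
P(M+2) = 4 × 0.2952^3 × 0.7048^1 = 0.072523
P(M+4) = 6 × 0.2952^2 × 0.7048^2 = 0.259726
P(M+6) = 4 × 0.2952^1 × 0.7048^3 = 0.413403
P(M+8) = 0.7048^4 = 0.246754
The M+6 peak is largest (0.413403); scaling to 100 gives 1.8 : 17.5 : 62.8 : 100.0 : 59.7.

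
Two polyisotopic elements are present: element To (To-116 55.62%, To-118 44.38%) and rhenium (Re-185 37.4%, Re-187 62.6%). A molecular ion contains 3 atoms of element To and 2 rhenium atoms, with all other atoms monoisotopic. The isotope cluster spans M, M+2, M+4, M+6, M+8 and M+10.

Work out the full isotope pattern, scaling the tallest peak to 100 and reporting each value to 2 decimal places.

Element To pattern (n=3): 0.17206516 : 0.41187983 : 0.32864485 : 0.08741016
Rhenium pattern (n=2): 0.139876 : 0.468248 : 0.391876
Convolve the two distributions (both contribute in 2-u steps):
  M: 0.17206516×0.139876 = 0.024068
  M+2: 0.17206516×0.468248 + 0.41187983×0.139876 = 0.138181
  M+4: 0.17206516×0.391876 + 0.41187983×0.468248 + 0.32864485×0.139876 = 0.306260
  M+6: 0.41187983×0.391876 + 0.32864485×0.468248 + 0.08741016×0.139876 = 0.327520
  M+8: 0.32864485×0.391876 + 0.08741016×0.468248 = 0.169718
  M+10: 0.08741016×0.391876 = 0.034254
Scale to base peak (0.327520) = 100: 7.35 : 42.19 : 93.51 : 100.00 : 51.82 : 10.46

7.35 : 42.19 : 93.51 : 100.00 : 51.82 : 10.46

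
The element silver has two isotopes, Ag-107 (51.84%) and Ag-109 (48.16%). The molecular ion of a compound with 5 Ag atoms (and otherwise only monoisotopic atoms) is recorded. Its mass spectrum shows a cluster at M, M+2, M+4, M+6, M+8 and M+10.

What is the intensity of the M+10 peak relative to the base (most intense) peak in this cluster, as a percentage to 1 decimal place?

(0.5184 + 0.4816)^5 gives M 0.0374, M+2 0.1739, M+4 0.3231, M+6 0.3002, M+8 0.1394, M+10 0.0259; the largest is M+4.
P(M+4) = C(5,2) × 0.5184^3 × 0.4816^2 = 10 × 0.13931407 × 0.23193856 = 0.323123 (base)
P(M+10) = C(5,5) × 0.5184^0 × 0.4816^5 = 1 × 1.0000 × 0.02590791 = 0.025908
Relative intensity = 0.025908 / 0.323123 × 100 = 8.0

8.0%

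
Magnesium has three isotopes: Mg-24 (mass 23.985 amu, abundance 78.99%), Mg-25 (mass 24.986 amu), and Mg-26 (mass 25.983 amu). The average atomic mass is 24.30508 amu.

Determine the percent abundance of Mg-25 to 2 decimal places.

The remaining 21.01% is split between Mg-25 (fraction x) and Mg-26 (fraction 0.2101 − x).
Substituting: 24.986x + 25.983(0.2101 − x) = 5.3593285
(24.986 − 25.983)x = -0.0996998  ⇒  x = 0.10000, y = 0.11010
Mg-25: 10.00%, Mg-26: 11.01%.

10.00%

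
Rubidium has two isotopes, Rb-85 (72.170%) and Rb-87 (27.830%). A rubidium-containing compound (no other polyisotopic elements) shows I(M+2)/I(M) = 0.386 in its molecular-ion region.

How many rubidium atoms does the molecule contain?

The M+2/M ratio from n Rb atoms is n · q/p = n · 0.27830/0.72170.
n = 0.386 × 0.72170/0.27830 = 1.00 ≈ 1

1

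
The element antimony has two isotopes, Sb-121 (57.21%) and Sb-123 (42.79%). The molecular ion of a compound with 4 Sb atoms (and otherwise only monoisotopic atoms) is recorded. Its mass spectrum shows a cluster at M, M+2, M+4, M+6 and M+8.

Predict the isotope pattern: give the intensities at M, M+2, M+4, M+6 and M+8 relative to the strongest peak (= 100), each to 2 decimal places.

29.79 : 89.13 : 100.00 : 49.86 : 9.32

Each Sb atom is independently Sb-121 (p = 0.5721) or Sb-123 (q = 0.4279); the cluster is the binomial expansion (p + q)^4.
P(M) = 0.5721^4 = 0.107124
P(M+2) = 4 × 0.5721^3 × 0.4279^1 = 0.320493
P(M+4) = 6 × 0.5721^2 × 0.4279^2 = 0.359567
P(M+6) = 4 × 0.5721^1 × 0.4279^3 = 0.179291
P(M+8) = 0.4279^4 = 0.033525
The M+4 peak is largest (0.359567); scaling to 100 gives 29.79 : 89.13 : 100.00 : 49.86 : 9.32.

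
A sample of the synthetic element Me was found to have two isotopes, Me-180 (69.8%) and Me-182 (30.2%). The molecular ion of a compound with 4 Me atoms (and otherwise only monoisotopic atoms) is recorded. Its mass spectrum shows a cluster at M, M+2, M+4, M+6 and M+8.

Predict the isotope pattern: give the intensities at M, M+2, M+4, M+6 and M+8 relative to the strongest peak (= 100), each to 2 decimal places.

57.78 : 100.00 : 64.90 : 18.72 : 2.02

Each Me atom is independently Me-180 (p = 0.698) or Me-182 (q = 0.302); the cluster is the binomial expansion (p + q)^4.
P(M) = 0.698^4 = 0.237368
P(M+2) = 4 × 0.698^3 × 0.302^1 = 0.410803
P(M+4) = 6 × 0.698^2 × 0.302^2 = 0.266610
P(M+6) = 4 × 0.698^1 × 0.302^3 = 0.076902
P(M+8) = 0.302^4 = 0.008318
The M+2 peak is largest (0.410803); scaling to 100 gives 57.78 : 100.00 : 64.90 : 18.72 : 2.02.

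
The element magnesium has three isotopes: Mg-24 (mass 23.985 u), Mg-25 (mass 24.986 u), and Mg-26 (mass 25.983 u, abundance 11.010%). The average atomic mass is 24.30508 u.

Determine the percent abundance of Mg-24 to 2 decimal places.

78.99%

Let x and y be the fractions of Mg-24 and Mg-25. Then x + y = 1 − 0.11010 = 0.88990 and 23.985x + 24.986y = 24.30508 − 0.11010×25.983 = 21.4443517.
Substituting: 23.985x + 24.986(0.88990 − x) = 21.4443517
(23.985 − 24.986)x = -0.7906897  ⇒  x = 0.78990, y = 0.10000
Mg-24: 78.99%, Mg-25: 10.00%.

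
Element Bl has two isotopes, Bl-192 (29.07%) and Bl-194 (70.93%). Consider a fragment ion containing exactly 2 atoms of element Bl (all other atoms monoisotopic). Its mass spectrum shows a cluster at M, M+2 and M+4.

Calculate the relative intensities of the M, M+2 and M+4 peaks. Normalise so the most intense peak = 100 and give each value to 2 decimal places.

Expanding (0.2907 + 0.7093)^2:
P(M) = 0.2907^2 = 0.084506
P(M+2) = 2 × 0.2907^1 × 0.7093^1 = 0.412387
P(M+4) = 0.7093^2 = 0.503106
The M+4 peak is largest (0.503106); scaling to 100 gives 16.80 : 81.97 : 100.00.

16.80 : 81.97 : 100.00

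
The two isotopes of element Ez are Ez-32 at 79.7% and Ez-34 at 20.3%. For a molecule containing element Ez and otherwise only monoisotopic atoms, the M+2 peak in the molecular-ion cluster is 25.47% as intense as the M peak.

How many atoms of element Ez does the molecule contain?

1

For n independent Ez atoms, I(M+2)/I(M) = n · (abundance Ez-34) / (abundance Ez-32) = n · 0.203/0.797.
n = 0.2547 × 0.797/0.203 = 1.00 ≈ 1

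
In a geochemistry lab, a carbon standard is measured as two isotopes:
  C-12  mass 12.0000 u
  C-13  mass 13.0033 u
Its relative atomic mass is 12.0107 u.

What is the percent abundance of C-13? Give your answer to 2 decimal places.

With x = fraction of C-12 (so C-13 is 1 − x):
12.0000·x + 13.0033·(1 − x) = 12.0107
(12.0000 − 13.0033)·x = 12.0107 − 13.0033
x = -0.9926 / -1.0033 = 0.98934 → 98.93% C-12, 1.07% C-13.

1.07%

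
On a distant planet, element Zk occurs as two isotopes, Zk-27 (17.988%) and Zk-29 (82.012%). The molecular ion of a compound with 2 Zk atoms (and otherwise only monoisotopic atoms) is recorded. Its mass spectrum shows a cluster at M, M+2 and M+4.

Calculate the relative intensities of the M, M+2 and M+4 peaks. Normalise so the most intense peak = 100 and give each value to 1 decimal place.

4.8 : 43.9 : 100.0

Each Zk atom is independently Zk-27 (p = 0.17988) or Zk-29 (q = 0.82012); the cluster is the binomial expansion (p + q)^2.
P(M) = 0.17988^2 = 0.032357
P(M+2) = 2 × 0.17988^1 × 0.82012^1 = 0.295046
P(M+4) = 0.82012^2 = 0.672597
The M+4 peak is largest (0.672597); scaling to 100 gives 4.8 : 43.9 : 100.0.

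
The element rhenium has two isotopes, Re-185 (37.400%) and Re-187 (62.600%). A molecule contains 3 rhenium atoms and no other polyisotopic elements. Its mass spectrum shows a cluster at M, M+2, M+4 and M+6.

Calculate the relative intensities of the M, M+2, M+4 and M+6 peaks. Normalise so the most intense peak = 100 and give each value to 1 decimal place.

11.9 : 59.7 : 100.0 : 55.8

Each Re atom is independently Re-185 (p = 0.37400) or Re-187 (q = 0.62600); the cluster is the binomial expansion (p + q)^3.
P(M) = 0.37400^3 = 0.052314
P(M+2) = 3 × 0.37400^2 × 0.62600^1 = 0.262687
P(M+4) = 3 × 0.37400^1 × 0.62600^2 = 0.439685
P(M+6) = 0.62600^3 = 0.245314
The M+4 peak is largest (0.439685); scaling to 100 gives 11.9 : 59.7 : 100.0 : 55.8.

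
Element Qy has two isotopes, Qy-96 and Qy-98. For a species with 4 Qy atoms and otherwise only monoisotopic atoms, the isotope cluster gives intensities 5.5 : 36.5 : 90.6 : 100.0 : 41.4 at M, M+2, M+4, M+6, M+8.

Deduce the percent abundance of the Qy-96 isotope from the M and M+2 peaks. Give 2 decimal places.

Let p = fractional abundance of Qy-96. I(M+2)/I(M) = [C(4,1)·p^3·(1−p)] / p^4 = 4·(1−p)/p = 36.5/5.5 = 6.6364
(1−p)/p = 6.6364/4 = 1.6591  ⇒  p = 1/(1 + 1.6591) = 0.3761
Qy-96: 37.61%, Qy-98: 62.39%.

37.61%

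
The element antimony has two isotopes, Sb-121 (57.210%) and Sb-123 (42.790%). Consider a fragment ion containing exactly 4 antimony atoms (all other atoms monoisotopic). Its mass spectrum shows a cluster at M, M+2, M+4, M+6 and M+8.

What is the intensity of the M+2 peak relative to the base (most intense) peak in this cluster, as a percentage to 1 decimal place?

Term probabilities: M 0.1071, M+2 0.3205, M+4 0.3596, M+6 0.1793, M+8 0.0335. Base peak = M+4.
P(M+4) = C(4,2) × 0.57210^2 × 0.42790^2 = 6 × 0.32729841 × 0.18309841 = 0.359567 (base)
P(M+2) = C(4,1) × 0.57210^3 × 0.42790^1 = 4 × 0.18724742 × 0.4279 = 0.320493
Relative intensity = 0.320493 / 0.359567 × 100 = 89.1

89.1%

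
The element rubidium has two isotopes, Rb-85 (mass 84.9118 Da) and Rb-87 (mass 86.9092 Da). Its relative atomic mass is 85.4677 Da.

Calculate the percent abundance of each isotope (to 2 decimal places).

With x = fraction of Rb-85 (so Rb-87 is 1 − x):
84.9118·x + 86.9092·(1 − x) = 85.4677
(84.9118 − 86.9092)·x = 85.4677 − 86.9092
x = -1.4415 / -1.9974 = 0.72169 → 72.17% Rb-85, 27.83% Rb-87.

Rb-85: 72.17%, Rb-87: 27.83%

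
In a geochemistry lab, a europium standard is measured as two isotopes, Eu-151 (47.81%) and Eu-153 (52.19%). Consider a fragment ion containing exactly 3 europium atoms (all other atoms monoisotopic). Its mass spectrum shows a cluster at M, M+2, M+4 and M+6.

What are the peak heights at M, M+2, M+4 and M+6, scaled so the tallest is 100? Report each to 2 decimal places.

27.97 : 91.61 : 100.00 : 36.39

Each Eu atom is independently Eu-151 (p = 0.4781) or Eu-153 (q = 0.5219); the cluster is the binomial expansion (p + q)^3.
P(M) = 0.4781^3 = 0.109284
P(M+2) = 3 × 0.4781^2 × 0.5219^1 = 0.357887
P(M+4) = 3 × 0.4781^1 × 0.5219^2 = 0.390674
P(M+6) = 0.5219^3 = 0.142155
The M+4 peak is largest (0.390674); scaling to 100 gives 27.97 : 91.61 : 100.00 : 36.39.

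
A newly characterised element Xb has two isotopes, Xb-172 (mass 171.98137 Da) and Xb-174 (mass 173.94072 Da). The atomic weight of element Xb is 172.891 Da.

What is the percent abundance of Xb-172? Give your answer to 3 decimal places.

Let x be the fractional abundance of Xb-172; then Xb-174 has abundance 1 − x.
171.98137·x + 173.94072·(1 − x) = 172.891
(171.98137 − 173.94072)·x = 172.891 − 173.94072
x = -1.04972 / -1.95935 = 0.53575 → 53.575% Xb-172, 46.425% Xb-174.

53.575%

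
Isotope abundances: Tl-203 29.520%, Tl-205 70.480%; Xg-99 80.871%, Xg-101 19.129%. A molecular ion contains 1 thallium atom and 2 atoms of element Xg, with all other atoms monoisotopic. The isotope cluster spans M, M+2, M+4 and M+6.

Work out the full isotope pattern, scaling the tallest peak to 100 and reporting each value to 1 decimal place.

35.0 : 100.0 : 41.4 : 4.7

Thallium pattern (n=1): 0.2952 : 0.7048
Element Xg pattern (n=2): 0.65401186 : 0.30939627 : 0.03659186
Convolve the two distributions (both contribute in 2-u steps):
  M: 0.2952×0.65401186 = 0.193064
  M+2: 0.2952×0.30939627 + 0.7048×0.65401186 = 0.552281
  M+4: 0.2952×0.03659186 + 0.7048×0.30939627 = 0.228864
  M+6: 0.7048×0.03659186 = 0.025790
Scale to base peak (0.552281) = 100: 35.0 : 100.0 : 41.4 : 4.7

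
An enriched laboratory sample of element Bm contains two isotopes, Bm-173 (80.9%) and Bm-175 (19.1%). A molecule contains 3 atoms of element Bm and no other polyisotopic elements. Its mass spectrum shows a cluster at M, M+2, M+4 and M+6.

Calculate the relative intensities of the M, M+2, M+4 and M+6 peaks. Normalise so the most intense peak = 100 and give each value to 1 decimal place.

100.0 : 70.8 : 16.7 : 1.3

Each Bm atom is independently Bm-173 (p = 0.809) or Bm-175 (q = 0.191); the cluster is the binomial expansion (p + q)^3.
P(M) = 0.809^3 = 0.529475
P(M+2) = 3 × 0.809^2 × 0.191^1 = 0.375018
P(M+4) = 3 × 0.809^1 × 0.191^2 = 0.088539
P(M+6) = 0.191^3 = 0.006968
The M peak is largest (0.529475); scaling to 100 gives 100.0 : 70.8 : 16.7 : 1.3.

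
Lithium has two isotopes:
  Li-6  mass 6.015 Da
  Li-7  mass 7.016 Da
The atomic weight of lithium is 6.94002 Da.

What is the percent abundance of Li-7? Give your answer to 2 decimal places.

92.41%

Let x be the fractional abundance of Li-6; then Li-7 has abundance 1 − x.
6.015·x + 7.016·(1 − x) = 6.94002
(6.015 − 7.016)·x = 6.94002 − 7.016
x = -0.07598 / -1.001 = 0.07590 → 7.59% Li-6, 92.41% Li-7.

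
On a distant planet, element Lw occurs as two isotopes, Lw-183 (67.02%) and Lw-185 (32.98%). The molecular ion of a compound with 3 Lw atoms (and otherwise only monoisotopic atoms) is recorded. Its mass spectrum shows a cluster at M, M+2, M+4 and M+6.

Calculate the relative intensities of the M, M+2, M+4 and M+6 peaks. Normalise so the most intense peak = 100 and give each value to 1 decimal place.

Expanding (0.6702 + 0.3298)^3:
P(M) = 0.6702^3 = 0.301032
P(M+2) = 3 × 0.6702^2 × 0.3298^1 = 0.444407
P(M+4) = 3 × 0.6702^1 × 0.3298^2 = 0.218689
P(M+6) = 0.3298^3 = 0.035872
The M+2 peak is largest (0.444407); scaling to 100 gives 67.7 : 100.0 : 49.2 : 8.1.

67.7 : 100.0 : 49.2 : 8.1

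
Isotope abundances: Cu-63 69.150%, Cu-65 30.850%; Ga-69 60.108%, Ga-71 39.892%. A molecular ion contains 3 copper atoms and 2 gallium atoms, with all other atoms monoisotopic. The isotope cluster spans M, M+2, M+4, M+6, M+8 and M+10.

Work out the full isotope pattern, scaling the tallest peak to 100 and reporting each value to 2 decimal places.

Copper pattern (n=3): 0.33065611 : 0.44254842 : 0.19743483 : 0.02936064
Gallium pattern (n=2): 0.36129717 : 0.47956567 : 0.15913717
Convolve the two distributions (both contribute in 2-u steps):
  M: 0.33065611×0.36129717 = 0.119465
  M+2: 0.33065611×0.47956567 + 0.44254842×0.36129717 = 0.318463
  M+4: 0.33065611×0.15913717 + 0.44254842×0.47956567 + 0.19743483×0.36129717 = 0.336183
  M+6: 0.44254842×0.15913717 + 0.19743483×0.47956567 + 0.02936064×0.36129717 = 0.175717
  M+8: 0.19743483×0.15913717 + 0.02936064×0.47956567 = 0.045500
  M+10: 0.02936064×0.15913717 = 0.004672
Scale to base peak (0.336183) = 100: 35.54 : 94.73 : 100.00 : 52.27 : 13.53 : 1.39

35.54 : 94.73 : 100.00 : 52.27 : 13.53 : 1.39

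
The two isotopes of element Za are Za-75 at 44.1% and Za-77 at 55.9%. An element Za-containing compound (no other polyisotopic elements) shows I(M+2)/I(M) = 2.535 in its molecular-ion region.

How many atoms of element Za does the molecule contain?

For n independent Za atoms, I(M+2)/I(M) = n · (abundance Za-77) / (abundance Za-75) = n · 0.559/0.441.
n = 2.535 × 0.441/0.559 = 2.00 ≈ 2

2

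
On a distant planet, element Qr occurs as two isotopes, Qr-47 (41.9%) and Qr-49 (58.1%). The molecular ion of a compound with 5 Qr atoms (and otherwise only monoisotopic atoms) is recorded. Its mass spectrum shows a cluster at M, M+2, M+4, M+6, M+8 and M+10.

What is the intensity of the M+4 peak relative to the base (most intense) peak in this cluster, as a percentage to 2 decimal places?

Binomial terms of (0.419 + 0.581)^5: M 0.0129, M+2 0.0895, M+4 0.2483, M+6 0.3443, M+8 0.2387, M+10 0.0662 → M+6 is the base peak.
P(M+6) = C(5,3) × 0.419^2 × 0.581^3 = 10 × 0.175561 × 0.19612294 = 0.344315 (base)
P(M+4) = C(5,2) × 0.419^3 × 0.581^2 = 10 × 0.07356006 × 0.337561 = 0.248310
Relative intensity = 0.248310 / 0.344315 × 100 = 72.12

72.12%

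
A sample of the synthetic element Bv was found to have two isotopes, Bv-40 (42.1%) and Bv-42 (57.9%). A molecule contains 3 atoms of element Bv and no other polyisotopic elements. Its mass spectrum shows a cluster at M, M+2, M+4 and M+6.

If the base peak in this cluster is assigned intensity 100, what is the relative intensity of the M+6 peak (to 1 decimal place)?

45.8

Term probabilities: M 0.0746, M+2 0.3079, M+4 0.4234, M+6 0.1941. Base peak = M+4.
P(M+4) = C(3,2) × 0.421^1 × 0.579^2 = 3 × 0.4210 × 0.335241 = 0.423409 (base)
P(M+6) = C(3,3) × 0.421^0 × 0.579^3 = 1 × 1.0000 × 0.19410454 = 0.194105
Relative intensity = 0.194105 / 0.423409 × 100 = 45.8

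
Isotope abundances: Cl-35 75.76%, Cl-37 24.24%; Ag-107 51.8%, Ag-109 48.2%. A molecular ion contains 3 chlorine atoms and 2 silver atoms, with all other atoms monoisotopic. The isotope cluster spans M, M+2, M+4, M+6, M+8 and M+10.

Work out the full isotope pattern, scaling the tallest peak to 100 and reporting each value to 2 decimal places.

Chlorine pattern (n=3): 0.4348304 : 0.41738208 : 0.13354464 : 0.01424288
Silver pattern (n=2): 0.268324 : 0.499352 : 0.232324
Convolve the two distributions (both contribute in 2-u steps):
  M: 0.4348304×0.268324 = 0.116675
  M+2: 0.4348304×0.499352 + 0.41738208×0.268324 = 0.329127
  M+4: 0.4348304×0.232324 + 0.41738208×0.499352 + 0.13354464×0.268324 = 0.345275
  M+6: 0.41738208×0.232324 + 0.13354464×0.499352 + 0.01424288×0.268324 = 0.167475
  M+8: 0.13354464×0.232324 + 0.01424288×0.499352 = 0.038138
  M+10: 0.01424288×0.232324 = 0.003309
Scale to base peak (0.345275) = 100: 33.79 : 95.32 : 100.00 : 48.50 : 11.05 : 0.96

33.79 : 95.32 : 100.00 : 48.50 : 11.05 : 0.96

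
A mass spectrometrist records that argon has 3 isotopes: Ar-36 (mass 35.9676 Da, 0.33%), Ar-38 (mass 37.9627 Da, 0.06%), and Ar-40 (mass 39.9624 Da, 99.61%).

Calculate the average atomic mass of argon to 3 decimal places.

Average mass = Σ (abundance × isotope mass) = 0.0033 × 35.9676 + 0.0006 × 37.9627 + 0.9961 × 39.9624
= 0.11869 + 0.02278 + 39.80655 = 39.94802 Da

39.948 Da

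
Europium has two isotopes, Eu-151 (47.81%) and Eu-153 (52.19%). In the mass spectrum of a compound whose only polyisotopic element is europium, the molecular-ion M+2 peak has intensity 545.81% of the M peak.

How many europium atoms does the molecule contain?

5

For n independent Eu atoms, I(M+2)/I(M) = n · (abundance Eu-153) / (abundance Eu-151) = n · 0.5219/0.4781.
n = 5.4581 × 0.4781/0.5219 = 5.00 ≈ 5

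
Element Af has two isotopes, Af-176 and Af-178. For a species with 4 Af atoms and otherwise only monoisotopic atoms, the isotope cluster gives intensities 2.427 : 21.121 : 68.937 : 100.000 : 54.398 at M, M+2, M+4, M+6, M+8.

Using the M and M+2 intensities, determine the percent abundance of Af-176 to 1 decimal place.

31.5%

If p is the fraction of Af that is Af-176, then I(M+2)/I(M) = [C(4,1)·p^3·(1−p)] / p^4 = 4·(1−p)/p = 21.121/2.427 = 8.7025
(1−p)/p = 8.7025/4 = 2.1756  ⇒  p = 1/(1 + 2.1756) = 0.3149
Af-176: 31.5%, Af-178: 68.5%.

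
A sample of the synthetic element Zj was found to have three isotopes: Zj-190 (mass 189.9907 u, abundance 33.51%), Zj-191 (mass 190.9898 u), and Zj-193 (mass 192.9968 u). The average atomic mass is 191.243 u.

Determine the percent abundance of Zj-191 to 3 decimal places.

37.193%

Let x and y be the fractions of Zj-191 and Zj-193. Then x + y = 1 − 0.3351 = 0.6649 and 190.9898x + 192.9968y = 191.243 − 0.3351×189.9907 = 127.57711643.
Substituting: 190.9898x + 192.9968(0.6649 − x) = 127.57711643
(190.9898 − 192.9968)x = -0.74645589  ⇒  x = 0.37193, y = 0.29297
Zj-191: 37.193%, Zj-193: 29.297%.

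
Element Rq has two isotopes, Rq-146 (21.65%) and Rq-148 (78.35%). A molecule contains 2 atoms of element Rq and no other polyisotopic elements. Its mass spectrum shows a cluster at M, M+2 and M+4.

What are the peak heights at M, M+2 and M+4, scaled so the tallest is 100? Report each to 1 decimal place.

7.6 : 55.3 : 100.0

Expanding (0.2165 + 0.7835)^2:
P(M) = 0.2165^2 = 0.046872
P(M+2) = 2 × 0.2165^1 × 0.7835^1 = 0.339255
P(M+4) = 0.7835^2 = 0.613872
The M+4 peak is largest (0.613872); scaling to 100 gives 7.6 : 55.3 : 100.0.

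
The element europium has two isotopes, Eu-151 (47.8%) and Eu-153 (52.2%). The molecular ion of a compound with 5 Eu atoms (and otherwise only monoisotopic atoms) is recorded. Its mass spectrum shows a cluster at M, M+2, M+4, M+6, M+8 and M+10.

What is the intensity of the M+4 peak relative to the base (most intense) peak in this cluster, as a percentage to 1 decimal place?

Binomial terms of (0.478 + 0.522)^5: M 0.0250, M+2 0.1363, M+4 0.2976, M+6 0.3250, M+8 0.1775, M+10 0.0388 → M+6 is the base peak.
P(M+6) = C(5,3) × 0.478^2 × 0.522^3 = 10 × 0.228484 × 0.14223665 = 0.324988 (base)
P(M+4) = C(5,2) × 0.478^3 × 0.522^2 = 10 × 0.10921535 × 0.272484 = 0.297594
Relative intensity = 0.297594 / 0.324988 × 100 = 91.6

91.6%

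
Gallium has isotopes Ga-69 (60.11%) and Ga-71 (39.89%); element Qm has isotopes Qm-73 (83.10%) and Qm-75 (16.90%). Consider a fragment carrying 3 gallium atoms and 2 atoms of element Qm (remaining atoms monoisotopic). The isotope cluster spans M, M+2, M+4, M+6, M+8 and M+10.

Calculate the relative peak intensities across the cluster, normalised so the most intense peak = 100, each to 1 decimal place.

Gallium pattern (n=3): 0.21719018 : 0.43239309 : 0.28694328 : 0.06347345
Element Qm pattern (n=2): 0.690561 : 0.280878 : 0.028561
Convolve the two distributions (both contribute in 2-u steps):
  M: 0.21719018×0.690561 = 0.149983
  M+2: 0.21719018×0.280878 + 0.43239309×0.690561 = 0.359598
  M+4: 0.21719018×0.028561 + 0.43239309×0.280878 + 0.28694328×0.690561 = 0.325805
  M+6: 0.43239309×0.028561 + 0.28694328×0.280878 + 0.06347345×0.690561 = 0.136778
  M+8: 0.28694328×0.028561 + 0.06347345×0.280878 = 0.026024
  M+10: 0.06347345×0.028561 = 0.001813
Scale to base peak (0.359598) = 100: 41.7 : 100.0 : 90.6 : 38.0 : 7.2 : 0.5

41.7 : 100.0 : 90.6 : 38.0 : 7.2 : 0.5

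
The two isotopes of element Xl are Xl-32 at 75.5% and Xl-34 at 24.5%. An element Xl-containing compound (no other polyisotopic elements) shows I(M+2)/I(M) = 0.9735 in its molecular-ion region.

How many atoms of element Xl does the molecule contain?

For n independent Xl atoms, I(M+2)/I(M) = n · (abundance Xl-34) / (abundance Xl-32) = n · 0.245/0.755.
n = 0.9735 × 0.755/0.245 = 3.00 ≈ 3

3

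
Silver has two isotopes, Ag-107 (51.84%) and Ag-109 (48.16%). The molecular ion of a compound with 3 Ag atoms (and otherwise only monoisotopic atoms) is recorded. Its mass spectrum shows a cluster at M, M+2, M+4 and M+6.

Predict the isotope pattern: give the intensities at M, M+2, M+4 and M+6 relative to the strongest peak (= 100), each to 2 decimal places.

35.88 : 100.00 : 92.90 : 28.77

Each Ag atom is independently Ag-107 (p = 0.5184) or Ag-109 (q = 0.4816); the cluster is the binomial expansion (p + q)^3.
P(M) = 0.5184^3 = 0.139314
P(M+2) = 3 × 0.5184^2 × 0.4816^1 = 0.388273
P(M+4) = 3 × 0.5184^1 × 0.4816^2 = 0.360711
P(M+6) = 0.4816^3 = 0.111702
The M+2 peak is largest (0.388273); scaling to 100 gives 35.88 : 100.00 : 92.90 : 28.77.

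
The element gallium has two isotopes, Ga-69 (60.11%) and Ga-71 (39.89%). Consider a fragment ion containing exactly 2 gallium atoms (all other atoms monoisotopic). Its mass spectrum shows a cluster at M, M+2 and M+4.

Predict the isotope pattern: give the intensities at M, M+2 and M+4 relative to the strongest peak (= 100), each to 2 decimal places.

75.34 : 100.00 : 33.18

Expanding (0.6011 + 0.3989)^2:
P(M) = 0.6011^2 = 0.361321
P(M+2) = 2 × 0.6011^1 × 0.3989^1 = 0.479558
P(M+4) = 0.3989^2 = 0.159121
The M+2 peak is largest (0.479558); scaling to 100 gives 75.34 : 100.00 : 33.18.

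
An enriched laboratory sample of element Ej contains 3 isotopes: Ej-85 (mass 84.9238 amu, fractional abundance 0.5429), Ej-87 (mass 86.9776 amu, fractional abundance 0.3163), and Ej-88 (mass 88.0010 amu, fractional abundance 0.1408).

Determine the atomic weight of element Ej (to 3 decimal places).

Average mass = Σ (abundance × isotope mass) = 0.5429 × 84.9238 + 0.3163 × 86.9776 + 0.1408 × 88.0010
= 46.10513 + 27.51101 + 12.39054 = 86.00668 amu

86.007 amu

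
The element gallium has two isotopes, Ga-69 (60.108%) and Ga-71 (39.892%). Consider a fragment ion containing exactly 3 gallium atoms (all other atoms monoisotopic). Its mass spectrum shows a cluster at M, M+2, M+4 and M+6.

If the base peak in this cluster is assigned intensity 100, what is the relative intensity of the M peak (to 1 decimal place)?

50.2

Binomial terms of (0.60108 + 0.39892)^3: M 0.2172, M+2 0.4324, M+4 0.2870, M+6 0.0635 → M+2 is the base peak.
P(M+2) = C(3,1) × 0.60108^2 × 0.39892^1 = 3 × 0.36129717 × 0.39892 = 0.432386 (base)
P(M) = C(3,0) × 0.60108^3 × 0.39892^0 = 1 × 0.2171685 × 1.0000 = 0.217169
Relative intensity = 0.217169 / 0.432386 × 100 = 50.2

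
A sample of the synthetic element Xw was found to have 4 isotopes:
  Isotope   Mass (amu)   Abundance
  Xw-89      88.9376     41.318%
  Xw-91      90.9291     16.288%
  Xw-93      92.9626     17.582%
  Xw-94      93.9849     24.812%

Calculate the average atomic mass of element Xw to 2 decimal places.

Average mass = Σ (abundance × isotope mass) = 0.41318 × 88.9376 + 0.16288 × 90.9291 + 0.17582 × 92.9626 + 0.24812 × 93.9849
= 36.74724 + 14.81053 + 16.34468 + 23.31953 = 91.22198 amu

91.22 amu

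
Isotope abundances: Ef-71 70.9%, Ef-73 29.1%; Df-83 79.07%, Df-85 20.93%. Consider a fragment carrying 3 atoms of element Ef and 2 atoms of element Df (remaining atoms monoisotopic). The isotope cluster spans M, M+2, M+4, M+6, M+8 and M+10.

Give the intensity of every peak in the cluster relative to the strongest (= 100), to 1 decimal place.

Element Ef pattern (n=3): 0.35640083 : 0.43884051 : 0.18011649 : 0.02464217
Element Df pattern (n=2): 0.62520649 : 0.33098702 : 0.04380649
Convolve the two distributions (both contribute in 2-u steps):
  M: 0.35640083×0.62520649 = 0.222824
  M+2: 0.35640083×0.33098702 + 0.43884051×0.62520649 = 0.392330
  M+4: 0.35640083×0.04380649 + 0.43884051×0.33098702 + 0.18011649×0.62520649 = 0.273473
  M+6: 0.43884051×0.04380649 + 0.18011649×0.33098702 + 0.02464217×0.62520649 = 0.094247
  M+8: 0.18011649×0.04380649 + 0.02464217×0.33098702 = 0.016047
  M+10: 0.02464217×0.04380649 = 0.001079
Scale to base peak (0.392330) = 100: 56.8 : 100.0 : 69.7 : 24.0 : 4.1 : 0.3

56.8 : 100.0 : 69.7 : 24.0 : 4.1 : 0.3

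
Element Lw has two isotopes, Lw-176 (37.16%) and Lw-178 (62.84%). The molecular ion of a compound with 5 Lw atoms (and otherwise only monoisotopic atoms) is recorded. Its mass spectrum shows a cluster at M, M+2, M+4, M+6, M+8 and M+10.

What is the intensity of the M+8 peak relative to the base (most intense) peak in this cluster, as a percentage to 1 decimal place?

84.6%

Binomial terms of (0.3716 + 0.6284)^5: M 0.0071, M+2 0.0599, M+4 0.2026, M+6 0.3427, M+8 0.2897, M+10 0.0980 → M+6 is the base peak.
P(M+6) = C(5,3) × 0.3716^2 × 0.6284^3 = 10 × 0.13808656 × 0.24814671 = 0.342657 (base)
P(M+8) = C(5,4) × 0.3716^1 × 0.6284^4 = 5 × 0.3716 × 0.1559354 = 0.289728
Relative intensity = 0.289728 / 0.342657 × 100 = 84.6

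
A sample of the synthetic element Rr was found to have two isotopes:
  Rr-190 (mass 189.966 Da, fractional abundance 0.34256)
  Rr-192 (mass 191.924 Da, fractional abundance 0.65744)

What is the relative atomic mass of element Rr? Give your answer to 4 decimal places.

The abundance-weighted mean is 0.34256 × 189.966 + 0.65744 × 191.924
= 65.07475 + 126.17851 = 191.25326 Da

191.2533 Da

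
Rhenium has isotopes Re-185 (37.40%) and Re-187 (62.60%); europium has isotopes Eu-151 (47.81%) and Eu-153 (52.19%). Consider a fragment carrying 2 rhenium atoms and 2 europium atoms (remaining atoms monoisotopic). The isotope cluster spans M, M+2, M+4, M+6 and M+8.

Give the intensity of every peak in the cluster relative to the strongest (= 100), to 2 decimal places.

Rhenium pattern (n=2): 0.139876 : 0.468248 : 0.391876
Europium pattern (n=2): 0.22857961 : 0.49904078 : 0.27237961
Convolve the two distributions (both contribute in 2-u steps):
  M: 0.139876×0.22857961 = 0.031973
  M+2: 0.139876×0.49904078 + 0.468248×0.22857961 = 0.176836
  M+4: 0.139876×0.27237961 + 0.468248×0.49904078 + 0.391876×0.22857961 = 0.361349
  M+6: 0.468248×0.27237961 + 0.391876×0.49904078 = 0.323103
  M+8: 0.391876×0.27237961 = 0.106739
Scale to base peak (0.361349) = 100: 8.85 : 48.94 : 100.00 : 89.42 : 29.54

8.85 : 48.94 : 100.00 : 89.42 : 29.54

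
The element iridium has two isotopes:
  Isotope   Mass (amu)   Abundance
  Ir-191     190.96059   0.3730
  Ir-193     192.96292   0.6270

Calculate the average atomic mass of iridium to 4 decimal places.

192.2161 amu

Ar = Σ fᵢ·mᵢ = 0.3730 × 190.96059 + 0.6270 × 192.96292
= 71.228300 + 120.987751 = 192.216051 amu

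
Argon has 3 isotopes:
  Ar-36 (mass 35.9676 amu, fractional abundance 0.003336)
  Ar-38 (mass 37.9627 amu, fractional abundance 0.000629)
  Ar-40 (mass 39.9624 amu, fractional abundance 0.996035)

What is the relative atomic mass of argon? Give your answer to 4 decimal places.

Average mass = Σ (abundance × isotope mass) = 0.003336 × 35.9676 + 0.000629 × 37.9627 + 0.996035 × 39.9624
= 0.11999 + 0.02388 + 39.80395 = 39.94782 amu

39.9478 amu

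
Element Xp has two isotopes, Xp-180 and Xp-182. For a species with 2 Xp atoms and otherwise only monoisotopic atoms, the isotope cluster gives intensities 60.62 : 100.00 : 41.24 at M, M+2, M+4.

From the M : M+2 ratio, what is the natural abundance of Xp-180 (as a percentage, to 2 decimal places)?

54.80%

Write p for the Xp-180 fraction. I(M+2)/I(M) = [C(2,1)·p^1·(1−p)] / p^2 = 2·(1−p)/p = 100.00/60.62 = 1.6496
(1−p)/p = 1.6496/2 = 0.8248  ⇒  p = 1/(1 + 0.8248) = 0.5480
Xp-180: 54.80%, Xp-182: 45.20%.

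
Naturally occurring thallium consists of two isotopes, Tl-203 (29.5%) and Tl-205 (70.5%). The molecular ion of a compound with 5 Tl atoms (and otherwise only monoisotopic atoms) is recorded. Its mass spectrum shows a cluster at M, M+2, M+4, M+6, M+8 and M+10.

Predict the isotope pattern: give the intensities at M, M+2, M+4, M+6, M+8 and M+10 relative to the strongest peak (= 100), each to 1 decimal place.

Expanding (0.295 + 0.705)^5:
P(M) = 0.295^5 = 0.002234
P(M+2) = 5 × 0.295^4 × 0.705^1 = 0.026696
P(M+4) = 10 × 0.295^3 × 0.705^2 = 0.127598
P(M+6) = 10 × 0.295^2 × 0.705^3 = 0.304938
P(M+8) = 5 × 0.295^1 × 0.705^4 = 0.364375
P(M+10) = 0.705^5 = 0.174159
The M+8 peak is largest (0.364375); scaling to 100 gives 0.6 : 7.3 : 35.0 : 83.7 : 100.0 : 47.8.

0.6 : 7.3 : 35.0 : 83.7 : 100.0 : 47.8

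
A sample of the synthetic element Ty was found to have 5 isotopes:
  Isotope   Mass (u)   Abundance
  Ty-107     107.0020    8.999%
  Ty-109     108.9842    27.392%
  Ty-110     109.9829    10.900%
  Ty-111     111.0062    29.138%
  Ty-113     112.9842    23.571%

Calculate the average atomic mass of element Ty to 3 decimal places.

110.447 u

The abundance-weighted mean is 0.08999 × 107.0020 + 0.27392 × 108.9842 + 0.10900 × 109.9829 + 0.29138 × 111.0062 + 0.23571 × 112.9842
= 9.62911 + 29.85295 + 11.98814 + 32.34499 + 26.63151 = 110.44670 u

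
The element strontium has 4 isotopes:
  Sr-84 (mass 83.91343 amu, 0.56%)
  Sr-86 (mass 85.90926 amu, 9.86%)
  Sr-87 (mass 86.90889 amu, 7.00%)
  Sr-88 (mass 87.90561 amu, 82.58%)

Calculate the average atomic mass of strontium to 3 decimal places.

The abundance-weighted mean is 0.0056 × 83.91343 + 0.0986 × 85.90926 + 0.0700 × 86.90889 + 0.8258 × 87.90561
= 0.469915 + 8.470653 + 6.083622 + 72.592453 = 87.616643 amu

87.617 amu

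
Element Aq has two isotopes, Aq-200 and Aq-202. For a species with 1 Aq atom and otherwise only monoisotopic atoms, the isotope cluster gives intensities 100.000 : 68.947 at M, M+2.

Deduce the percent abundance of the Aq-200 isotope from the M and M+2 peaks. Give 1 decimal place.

If p is the fraction of Aq that is Aq-200, then I(M+2)/I(M) = [C(1,1)·p^0·(1−p)] / p^1 = 1·(1−p)/p = 68.947/100.000 = 0.6895
(1−p)/p = 0.6895/1 = 0.6895  ⇒  p = 1/(1 + 0.6895) = 0.5919
Aq-200: 59.2%, Aq-202: 40.8%.

59.2%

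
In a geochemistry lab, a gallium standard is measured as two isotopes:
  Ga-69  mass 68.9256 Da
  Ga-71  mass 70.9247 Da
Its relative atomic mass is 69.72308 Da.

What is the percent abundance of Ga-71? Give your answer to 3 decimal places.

39.892%

Let x be the fractional abundance of Ga-69; then Ga-71 has abundance 1 − x.
68.9256·x + 70.9247·(1 − x) = 69.72308
(68.9256 − 70.9247)·x = 69.72308 − 70.9247
x = -1.20162 / -1.9991 = 0.60108 → 60.108% Ga-69, 39.892% Ga-71.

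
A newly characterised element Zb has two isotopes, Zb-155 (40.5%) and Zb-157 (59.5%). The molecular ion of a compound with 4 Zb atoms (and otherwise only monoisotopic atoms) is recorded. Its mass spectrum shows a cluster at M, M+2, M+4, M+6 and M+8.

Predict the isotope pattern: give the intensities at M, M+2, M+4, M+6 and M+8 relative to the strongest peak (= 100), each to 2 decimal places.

Expanding (0.405 + 0.595)^4:
P(M) = 0.405^4 = 0.026904
P(M+2) = 4 × 0.405^3 × 0.595^1 = 0.158104
P(M+4) = 6 × 0.405^2 × 0.595^2 = 0.348414
P(M+6) = 4 × 0.405^1 × 0.595^3 = 0.341245
P(M+8) = 0.595^4 = 0.125334
The M+4 peak is largest (0.348414); scaling to 100 gives 7.72 : 45.38 : 100.00 : 97.94 : 35.97.

7.72 : 45.38 : 100.00 : 97.94 : 35.97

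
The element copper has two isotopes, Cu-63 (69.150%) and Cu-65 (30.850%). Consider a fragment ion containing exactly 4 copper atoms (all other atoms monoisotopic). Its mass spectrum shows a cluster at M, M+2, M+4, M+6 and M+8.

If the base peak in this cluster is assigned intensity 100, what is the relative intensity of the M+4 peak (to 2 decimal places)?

Binomial terms of (0.69150 + 0.30850)^4: M 0.2286, M+2 0.4080, M+4 0.2731, M+6 0.0812, M+8 0.0091 → M+2 is the base peak.
P(M+2) = C(4,1) × 0.69150^3 × 0.30850^1 = 4 × 0.33065611 × 0.3085 = 0.408030 (base)
P(M+4) = C(4,2) × 0.69150^2 × 0.30850^2 = 6 × 0.47817225 × 0.09517225 = 0.273052
Relative intensity = 0.273052 / 0.408030 × 100 = 66.92

66.92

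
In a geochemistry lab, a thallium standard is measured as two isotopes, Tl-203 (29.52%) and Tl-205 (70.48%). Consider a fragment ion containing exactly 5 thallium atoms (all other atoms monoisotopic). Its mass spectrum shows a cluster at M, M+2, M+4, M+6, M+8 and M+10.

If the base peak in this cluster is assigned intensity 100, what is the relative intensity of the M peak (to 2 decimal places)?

Term probabilities: M 0.0022, M+2 0.0268, M+4 0.1278, M+6 0.3051, M+8 0.3642, M+10 0.1739. Base peak = M+8.
P(M+8) = C(5,4) × 0.2952^1 × 0.7048^4 = 5 × 0.2952 × 0.24675365 = 0.364208 (base)
P(M) = C(5,0) × 0.2952^5 × 0.7048^0 = 1 × 0.00224172 × 1.0000 = 0.002242
Relative intensity = 0.002242 / 0.364208 × 100 = 0.62

0.62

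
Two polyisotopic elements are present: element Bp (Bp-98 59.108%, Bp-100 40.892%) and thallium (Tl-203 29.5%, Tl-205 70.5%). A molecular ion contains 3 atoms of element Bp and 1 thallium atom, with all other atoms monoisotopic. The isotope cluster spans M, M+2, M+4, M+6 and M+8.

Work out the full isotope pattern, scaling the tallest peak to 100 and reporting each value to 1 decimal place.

15.6 : 69.8 : 100.0 : 58.8 : 12.4

Element Bp pattern (n=3): 0.20650891 : 0.42859997 : 0.29651333 : 0.06837779
Thallium pattern (n=1): 0.2950 : 0.7050
Convolve the two distributions (both contribute in 2-u steps):
  M: 0.20650891×0.2950 = 0.060920
  M+2: 0.20650891×0.7050 + 0.42859997×0.2950 = 0.272026
  M+4: 0.42859997×0.7050 + 0.29651333×0.2950 = 0.389634
  M+6: 0.29651333×0.7050 + 0.06837779×0.2950 = 0.229213
  M+8: 0.06837779×0.7050 = 0.048206
Scale to base peak (0.389634) = 100: 15.6 : 69.8 : 100.0 : 58.8 : 12.4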